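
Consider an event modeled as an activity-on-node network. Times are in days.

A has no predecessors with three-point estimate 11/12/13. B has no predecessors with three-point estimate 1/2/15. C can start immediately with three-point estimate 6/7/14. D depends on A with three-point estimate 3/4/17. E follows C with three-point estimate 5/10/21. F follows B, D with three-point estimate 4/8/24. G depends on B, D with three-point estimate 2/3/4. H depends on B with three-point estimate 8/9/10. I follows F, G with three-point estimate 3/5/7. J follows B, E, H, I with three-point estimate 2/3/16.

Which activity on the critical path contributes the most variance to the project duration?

F

te_A = (11 + 4·12 + 13)/6 = 72/6 = 12; σ²_A = ((13−11)/6)² = 0.111
te_B = (1 + 4·2 + 15)/6 = 24/6 = 4; σ²_B = ((15−1)/6)² = 5.444
te_C = (6 + 4·7 + 14)/6 = 48/6 = 8; σ²_C = ((14−6)/6)² = 1.778
te_D = (3 + 4·4 + 17)/6 = 36/6 = 6; σ²_D = ((17−3)/6)² = 5.444
te_E = (5 + 4·10 + 21)/6 = 66/6 = 11; σ²_E = ((21−5)/6)² = 7.111
te_F = (4 + 4·8 + 24)/6 = 60/6 = 10; σ²_F = ((24−4)/6)² = 11.111
te_G = (2 + 4·3 + 4)/6 = 18/6 = 3; σ²_G = ((4−2)/6)² = 0.111
te_H = (8 + 4·9 + 10)/6 = 54/6 = 9; σ²_H = ((10−8)/6)² = 0.111
te_I = (3 + 4·5 + 7)/6 = 30/6 = 5; σ²_I = ((7−3)/6)² = 0.444
te_J = (2 + 4·3 + 16)/6 = 30/6 = 5; σ²_J = ((16−2)/6)² = 5.444

Forward pass:
ES_A = 0; EF_A = 12
ES_B = 0; EF_B = 4
ES_C = 0; EF_C = 8
ES_D = 12; EF_D = 12+6 = 18
ES_E = 8; EF_E = 8+11 = 19
ES_F = max(EF_B=4, EF_D=18) = 18; EF_F = 18+10 = 28
ES_G = max(EF_B=4, EF_D=18) = 18; EF_G = 18+3 = 21
ES_H = 4; EF_H = 4+9 = 13
ES_I = max(EF_F=28, EF_G=21) = 28; EF_I = 28+5 = 33
ES_J = max(EF_B=4, EF_E=19, EF_H=13, EF_I=33) = 33; EF_J = 33+5 = 38
Expected project duration μ = 38 days. Critical path: A → D → F → I → J.

Variances on critical path: σ²_A=0.111, σ²_D=5.444, σ²_F=11.111, σ²_I=0.444, σ²_J=5.444.
Largest is σ²_F = 11.111.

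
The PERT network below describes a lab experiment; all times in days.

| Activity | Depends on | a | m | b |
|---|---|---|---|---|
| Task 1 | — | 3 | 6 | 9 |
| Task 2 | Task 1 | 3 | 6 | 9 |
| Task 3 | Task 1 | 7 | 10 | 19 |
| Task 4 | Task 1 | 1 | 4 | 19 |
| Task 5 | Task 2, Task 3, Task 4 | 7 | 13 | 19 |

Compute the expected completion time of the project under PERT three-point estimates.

te_Task 1 = (3 + 4·6 + 9)/6 = 36/6 = 6
te_Task 2 = (3 + 4·6 + 9)/6 = 36/6 = 6
te_Task 3 = (7 + 4·10 + 19)/6 = 66/6 = 11
te_Task 4 = (1 + 4·4 + 19)/6 = 36/6 = 6
te_Task 5 = (7 + 4·13 + 19)/6 = 78/6 = 13

Forward pass:
ES_Task 1 = 0; EF_Task 1 = 6
ES_Task 2 = 6; EF_Task 2 = 6+6 = 12
ES_Task 3 = 6; EF_Task 3 = 6+11 = 17
ES_Task 4 = 6; EF_Task 4 = 6+6 = 12
ES_Task 5 = max(EF_Task 2=12, EF_Task 3=17, EF_Task 4=12) = 17; EF_Task 5 = 17+13 = 30
Expected project duration μ = 30 days. Critical path: Task 1 → Task 3 → Task 5.

30 days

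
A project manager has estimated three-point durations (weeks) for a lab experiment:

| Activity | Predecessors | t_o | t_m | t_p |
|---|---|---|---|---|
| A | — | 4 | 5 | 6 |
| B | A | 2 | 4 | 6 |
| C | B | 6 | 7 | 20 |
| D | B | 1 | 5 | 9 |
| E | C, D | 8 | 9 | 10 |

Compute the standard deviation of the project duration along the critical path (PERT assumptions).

te_A = (4 + 4·5 + 6)/6 = 30/6 = 5; σ²_A = ((6−4)/6)² = 0.111
te_B = (2 + 4·4 + 6)/6 = 24/6 = 4; σ²_B = ((6−2)/6)² = 0.444
te_C = (6 + 4·7 + 20)/6 = 54/6 = 9; σ²_C = ((20−6)/6)² = 5.444
te_D = (1 + 4·5 + 9)/6 = 30/6 = 5; σ²_D = ((9−1)/6)² = 1.778
te_E = (8 + 4·9 + 10)/6 = 54/6 = 9; σ²_E = ((10−8)/6)² = 0.111

Forward pass:
ES_A = 0; EF_A = 5
ES_B = 5; EF_B = 5+4 = 9
ES_C = 9; EF_C = 9+9 = 18
ES_D = 9; EF_D = 9+5 = 14
ES_E = max(EF_C=18, EF_D=14) = 18; EF_E = 18+9 = 27
Expected project duration μ = 27 weeks. Critical path: A → B → C → E.

Variance along critical path = 0.111 + 0.444 + 5.444 + 0.111 = 6.111
σ = √6.111 = 2.472 weeks

2.47 weeks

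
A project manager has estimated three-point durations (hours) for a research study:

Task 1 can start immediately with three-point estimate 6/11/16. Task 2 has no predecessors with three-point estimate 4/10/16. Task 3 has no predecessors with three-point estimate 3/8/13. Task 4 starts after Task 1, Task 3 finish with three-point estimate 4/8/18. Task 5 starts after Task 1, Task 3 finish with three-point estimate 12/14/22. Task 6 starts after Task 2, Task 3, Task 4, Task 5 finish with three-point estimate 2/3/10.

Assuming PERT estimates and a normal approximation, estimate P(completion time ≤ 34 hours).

te_Task 1 = (6 + 4·11 + 16)/6 = 66/6 = 11; σ²_Task 1 = ((16−6)/6)² = 2.778
te_Task 2 = (4 + 4·10 + 16)/6 = 60/6 = 10; σ²_Task 2 = ((16−4)/6)² = 4.000
te_Task 3 = (3 + 4·8 + 13)/6 = 48/6 = 8; σ²_Task 3 = ((13−3)/6)² = 2.778
te_Task 4 = (4 + 4·8 + 18)/6 = 54/6 = 9; σ²_Task 4 = ((18−4)/6)² = 5.444
te_Task 5 = (12 + 4·14 + 22)/6 = 90/6 = 15; σ²_Task 5 = ((22−12)/6)² = 2.778
te_Task 6 = (2 + 4·3 + 10)/6 = 24/6 = 4; σ²_Task 6 = ((10−2)/6)² = 1.778

Forward pass:
ES_Task 1 = 0; EF_Task 1 = 11
ES_Task 2 = 0; EF_Task 2 = 10
ES_Task 3 = 0; EF_Task 3 = 8
ES_Task 4 = max(EF_Task 1=11, EF_Task 3=8) = 11; EF_Task 4 = 11+9 = 20
ES_Task 5 = max(EF_Task 1=11, EF_Task 3=8) = 11; EF_Task 5 = 11+15 = 26
ES_Task 6 = max(EF_Task 2=10, EF_Task 3=8, EF_Task 4=20, EF_Task 5=26) = 26; EF_Task 6 = 26+4 = 30
Expected project duration μ = 30 hours. Critical path: Task 1 → Task 5 → Task 6.

Variance along critical path = 2.778 + 2.778 + 1.778 = 7.333; σ = √7.333 = 2.708 hours.
Z = (34 − 30) / 2.708 = 1.477
P(T ≤ 34) = Φ(1.477) ≈ 0.930

0.930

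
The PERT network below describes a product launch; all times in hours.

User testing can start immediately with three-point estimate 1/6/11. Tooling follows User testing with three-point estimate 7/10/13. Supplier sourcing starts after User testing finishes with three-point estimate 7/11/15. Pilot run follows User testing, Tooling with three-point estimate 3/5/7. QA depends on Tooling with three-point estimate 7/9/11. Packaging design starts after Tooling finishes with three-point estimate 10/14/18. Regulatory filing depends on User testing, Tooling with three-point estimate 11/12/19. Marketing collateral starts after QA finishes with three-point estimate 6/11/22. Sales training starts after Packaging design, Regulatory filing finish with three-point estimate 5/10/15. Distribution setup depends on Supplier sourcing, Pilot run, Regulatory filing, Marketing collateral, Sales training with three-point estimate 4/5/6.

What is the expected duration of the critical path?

te_User testing = (1 + 4·6 + 11)/6 = 36/6 = 6
te_Tooling = (7 + 4·10 + 13)/6 = 60/6 = 10
te_Supplier sourcing = (7 + 4·11 + 15)/6 = 66/6 = 11
te_Pilot run = (3 + 4·5 + 7)/6 = 30/6 = 5
te_QA = (7 + 4·9 + 11)/6 = 54/6 = 9
te_Packaging design = (10 + 4·14 + 18)/6 = 84/6 = 14
te_Regulatory filing = (11 + 4·12 + 19)/6 = 78/6 = 13
te_Marketing collateral = (6 + 4·11 + 22)/6 = 72/6 = 12
te_Sales training = (5 + 4·10 + 15)/6 = 60/6 = 10
te_Distribution setup = (4 + 4·5 + 6)/6 = 30/6 = 5

Forward pass:
ES_User testing = 0; EF_User testing = 6
ES_Tooling = 6; EF_Tooling = 6+10 = 16
ES_Supplier sourcing = 6; EF_Supplier sourcing = 6+11 = 17
ES_Pilot run = max(EF_User testing=6, EF_Tooling=16) = 16; EF_Pilot run = 16+5 = 21
ES_QA = 16; EF_QA = 16+9 = 25
ES_Packaging design = 16; EF_Packaging design = 16+14 = 30
ES_Regulatory filing = max(EF_User testing=6, EF_Tooling=16) = 16; EF_Regulatory filing = 16+13 = 29
ES_Marketing collateral = 25; EF_Marketing collateral = 25+12 = 37
ES_Sales training = max(EF_Packaging design=30, EF_Regulatory filing=29) = 30; EF_Sales training = 30+10 = 40
ES_Distribution setup = max(EF_Supplier sourcing=17, EF_Pilot run=21, EF_Regulatory filing=29, EF_Marketing collateral=37, EF_Sales training=40) = 40; EF_Distribution setup = 40+5 = 45
Expected project duration μ = 45 hours. Critical path: User testing → Tooling → Packaging design → Sales training → Distribution setup.

45 hours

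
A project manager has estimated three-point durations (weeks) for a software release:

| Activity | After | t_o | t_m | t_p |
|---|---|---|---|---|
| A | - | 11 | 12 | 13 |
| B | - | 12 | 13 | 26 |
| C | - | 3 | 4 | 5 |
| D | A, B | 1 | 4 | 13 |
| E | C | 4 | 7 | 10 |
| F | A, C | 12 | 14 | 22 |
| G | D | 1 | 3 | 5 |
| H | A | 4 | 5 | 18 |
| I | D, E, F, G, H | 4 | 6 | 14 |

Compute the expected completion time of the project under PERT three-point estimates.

34 weeks

te_A = (11 + 4·12 + 13)/6 = 72/6 = 12
te_B = (12 + 4·13 + 26)/6 = 90/6 = 15
te_C = (3 + 4·4 + 5)/6 = 24/6 = 4
te_D = (1 + 4·4 + 13)/6 = 30/6 = 5
te_E = (4 + 4·7 + 10)/6 = 42/6 = 7
te_F = (12 + 4·14 + 22)/6 = 90/6 = 15
te_G = (1 + 4·3 + 5)/6 = 18/6 = 3
te_H = (4 + 4·5 + 18)/6 = 42/6 = 7
te_I = (4 + 4·6 + 14)/6 = 42/6 = 7

Forward pass:
ES_A = 0; EF_A = 12
ES_B = 0; EF_B = 15
ES_C = 0; EF_C = 4
ES_D = max(EF_A=12, EF_B=15) = 15; EF_D = 15+5 = 20
ES_E = 4; EF_E = 4+7 = 11
ES_F = max(EF_A=12, EF_C=4) = 12; EF_F = 12+15 = 27
ES_G = 20; EF_G = 20+3 = 23
ES_H = 12; EF_H = 12+7 = 19
ES_I = max(EF_D=20, EF_E=11, EF_F=27, EF_G=23, EF_H=19) = 27; EF_I = 27+7 = 34
Expected project duration μ = 34 weeks. Critical path: A → F → I.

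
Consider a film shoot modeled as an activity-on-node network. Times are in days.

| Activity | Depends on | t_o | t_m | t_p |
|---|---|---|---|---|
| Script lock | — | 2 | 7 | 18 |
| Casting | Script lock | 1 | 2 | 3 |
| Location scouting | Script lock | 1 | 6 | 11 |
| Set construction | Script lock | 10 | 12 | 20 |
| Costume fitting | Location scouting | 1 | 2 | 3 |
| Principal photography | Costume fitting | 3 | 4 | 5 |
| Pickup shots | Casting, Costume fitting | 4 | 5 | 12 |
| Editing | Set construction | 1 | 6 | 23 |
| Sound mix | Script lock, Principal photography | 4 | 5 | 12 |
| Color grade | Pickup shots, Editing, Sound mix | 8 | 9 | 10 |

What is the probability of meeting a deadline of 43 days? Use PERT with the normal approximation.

te_Script lock = (2 + 4·7 + 18)/6 = 48/6 = 8; σ²_Script lock = ((18−2)/6)² = 7.111
te_Casting = (1 + 4·2 + 3)/6 = 12/6 = 2; σ²_Casting = ((3−1)/6)² = 0.111
te_Location scouting = (1 + 4·6 + 11)/6 = 36/6 = 6; σ²_Location scouting = ((11−1)/6)² = 2.778
te_Set construction = (10 + 4·12 + 20)/6 = 78/6 = 13; σ²_Set construction = ((20−10)/6)² = 2.778
te_Costume fitting = (1 + 4·2 + 3)/6 = 12/6 = 2; σ²_Costume fitting = ((3−1)/6)² = 0.111
te_Principal photography = (3 + 4·4 + 5)/6 = 24/6 = 4; σ²_Principal photography = ((5−3)/6)² = 0.111
te_Pickup shots = (4 + 4·5 + 12)/6 = 36/6 = 6; σ²_Pickup shots = ((12−4)/6)² = 1.778
te_Editing = (1 + 4·6 + 23)/6 = 48/6 = 8; σ²_Editing = ((23−1)/6)² = 13.444
te_Sound mix = (4 + 4·5 + 12)/6 = 36/6 = 6; σ²_Sound mix = ((12−4)/6)² = 1.778
te_Color grade = (8 + 4·9 + 10)/6 = 54/6 = 9; σ²_Color grade = ((10−8)/6)² = 0.111

Forward pass:
ES_Script lock = 0; EF_Script lock = 8
ES_Casting = 8; EF_Casting = 8+2 = 10
ES_Location scouting = 8; EF_Location scouting = 8+6 = 14
ES_Set construction = 8; EF_Set construction = 8+13 = 21
ES_Costume fitting = 14; EF_Costume fitting = 14+2 = 16
ES_Principal photography = 16; EF_Principal photography = 16+4 = 20
ES_Pickup shots = max(EF_Casting=10, EF_Costume fitting=16) = 16; EF_Pickup shots = 16+6 = 22
ES_Editing = 21; EF_Editing = 21+8 = 29
ES_Sound mix = max(EF_Script lock=8, EF_Principal photography=20) = 20; EF_Sound mix = 20+6 = 26
ES_Color grade = max(EF_Pickup shots=22, EF_Editing=29, EF_Sound mix=26) = 29; EF_Color grade = 29+9 = 38
Expected project duration μ = 38 days. Critical path: Script lock → Set construction → Editing → Color grade.

Variance along critical path = 7.111 + 2.778 + 13.444 + 0.111 = 23.444; σ = √23.444 = 4.842 days.
Z = (43 − 38) / 4.842 = 1.033
P(T ≤ 43) = Φ(1.033) ≈ 0.849

0.849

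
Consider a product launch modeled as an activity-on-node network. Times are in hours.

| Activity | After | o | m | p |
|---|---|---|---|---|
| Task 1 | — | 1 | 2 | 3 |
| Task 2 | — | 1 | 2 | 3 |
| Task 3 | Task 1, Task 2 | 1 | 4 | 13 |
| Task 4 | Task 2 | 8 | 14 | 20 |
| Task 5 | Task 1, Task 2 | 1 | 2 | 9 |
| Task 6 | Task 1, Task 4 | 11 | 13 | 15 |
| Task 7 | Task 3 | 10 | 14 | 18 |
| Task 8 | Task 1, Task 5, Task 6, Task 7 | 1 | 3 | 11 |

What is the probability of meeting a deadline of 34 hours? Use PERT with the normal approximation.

0.644

te_Task 1 = (1 + 4·2 + 3)/6 = 12/6 = 2; σ²_Task 1 = ((3−1)/6)² = 0.111
te_Task 2 = (1 + 4·2 + 3)/6 = 12/6 = 2; σ²_Task 2 = ((3−1)/6)² = 0.111
te_Task 3 = (1 + 4·4 + 13)/6 = 30/6 = 5; σ²_Task 3 = ((13−1)/6)² = 4.000
te_Task 4 = (8 + 4·14 + 20)/6 = 84/6 = 14; σ²_Task 4 = ((20−8)/6)² = 4.000
te_Task 5 = (1 + 4·2 + 9)/6 = 18/6 = 3; σ²_Task 5 = ((9−1)/6)² = 1.778
te_Task 6 = (11 + 4·13 + 15)/6 = 78/6 = 13; σ²_Task 6 = ((15−11)/6)² = 0.444
te_Task 7 = (10 + 4·14 + 18)/6 = 84/6 = 14; σ²_Task 7 = ((18−10)/6)² = 1.778
te_Task 8 = (1 + 4·3 + 11)/6 = 24/6 = 4; σ²_Task 8 = ((11−1)/6)² = 2.778

Forward pass:
ES_Task 1 = 0; EF_Task 1 = 2
ES_Task 2 = 0; EF_Task 2 = 2
ES_Task 3 = max(EF_Task 1=2, EF_Task 2=2) = 2; EF_Task 3 = 2+5 = 7
ES_Task 4 = 2; EF_Task 4 = 2+14 = 16
ES_Task 5 = max(EF_Task 1=2, EF_Task 2=2) = 2; EF_Task 5 = 2+3 = 5
ES_Task 6 = max(EF_Task 1=2, EF_Task 4=16) = 16; EF_Task 6 = 16+13 = 29
ES_Task 7 = 7; EF_Task 7 = 7+14 = 21
ES_Task 8 = max(EF_Task 1=2, EF_Task 5=5, EF_Task 6=29, EF_Task 7=21) = 29; EF_Task 8 = 29+4 = 33
Expected project duration μ = 33 hours. Critical path: Task 2 → Task 4 → Task 6 → Task 8.

Variance along critical path = 0.111 + 4.000 + 0.444 + 2.778 = 7.333; σ = √7.333 = 2.708 hours.
Z = (34 − 33) / 2.708 = 0.369
P(T ≤ 34) = Φ(0.369) ≈ 0.644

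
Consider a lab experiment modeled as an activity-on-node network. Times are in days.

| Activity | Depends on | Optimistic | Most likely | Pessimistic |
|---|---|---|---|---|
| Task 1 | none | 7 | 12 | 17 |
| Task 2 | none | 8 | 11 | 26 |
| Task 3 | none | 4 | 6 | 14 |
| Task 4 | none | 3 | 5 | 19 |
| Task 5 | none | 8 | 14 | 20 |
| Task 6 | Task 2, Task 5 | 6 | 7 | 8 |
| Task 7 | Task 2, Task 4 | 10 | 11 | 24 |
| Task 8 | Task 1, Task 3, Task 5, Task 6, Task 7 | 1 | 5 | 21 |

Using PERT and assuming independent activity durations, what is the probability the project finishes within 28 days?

te_Task 1 = (7 + 4·12 + 17)/6 = 72/6 = 12; σ²_Task 1 = ((17−7)/6)² = 2.778
te_Task 2 = (8 + 4·11 + 26)/6 = 78/6 = 13; σ²_Task 2 = ((26−8)/6)² = 9.000
te_Task 3 = (4 + 4·6 + 14)/6 = 42/6 = 7; σ²_Task 3 = ((14−4)/6)² = 2.778
te_Task 4 = (3 + 4·5 + 19)/6 = 42/6 = 7; σ²_Task 4 = ((19−3)/6)² = 7.111
te_Task 5 = (8 + 4·14 + 20)/6 = 84/6 = 14; σ²_Task 5 = ((20−8)/6)² = 4.000
te_Task 6 = (6 + 4·7 + 8)/6 = 42/6 = 7; σ²_Task 6 = ((8−6)/6)² = 0.111
te_Task 7 = (10 + 4·11 + 24)/6 = 78/6 = 13; σ²_Task 7 = ((24−10)/6)² = 5.444
te_Task 8 = (1 + 4·5 + 21)/6 = 42/6 = 7; σ²_Task 8 = ((21−1)/6)² = 11.111

Forward pass:
ES_Task 1 = 0; EF_Task 1 = 12
ES_Task 2 = 0; EF_Task 2 = 13
ES_Task 3 = 0; EF_Task 3 = 7
ES_Task 4 = 0; EF_Task 4 = 7
ES_Task 5 = 0; EF_Task 5 = 14
ES_Task 6 = max(EF_Task 2=13, EF_Task 5=14) = 14; EF_Task 6 = 14+7 = 21
ES_Task 7 = max(EF_Task 2=13, EF_Task 4=7) = 13; EF_Task 7 = 13+13 = 26
ES_Task 8 = max(EF_Task 1=12, EF_Task 3=7, EF_Task 5=14, EF_Task 6=21, EF_Task 7=26) = 26; EF_Task 8 = 26+7 = 33
Expected project duration μ = 33 days. Critical path: Task 2 → Task 7 → Task 8.

Variance along critical path = 9.000 + 5.444 + 11.111 = 25.556; σ = √25.556 = 5.055 days.
Z = (28 − 33) / 5.055 = -0.989
P(T ≤ 28) = Φ(-0.989) ≈ 0.161

0.161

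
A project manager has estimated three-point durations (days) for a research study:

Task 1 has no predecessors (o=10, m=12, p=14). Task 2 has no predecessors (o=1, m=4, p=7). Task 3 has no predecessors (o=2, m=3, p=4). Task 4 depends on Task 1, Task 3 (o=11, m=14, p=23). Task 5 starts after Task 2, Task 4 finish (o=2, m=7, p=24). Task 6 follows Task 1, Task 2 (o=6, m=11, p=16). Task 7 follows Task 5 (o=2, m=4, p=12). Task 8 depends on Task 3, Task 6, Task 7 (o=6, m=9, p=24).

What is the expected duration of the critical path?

52 days

te_Task 1 = (10 + 4·12 + 14)/6 = 72/6 = 12
te_Task 2 = (1 + 4·4 + 7)/6 = 24/6 = 4
te_Task 3 = (2 + 4·3 + 4)/6 = 18/6 = 3
te_Task 4 = (11 + 4·14 + 23)/6 = 90/6 = 15
te_Task 5 = (2 + 4·7 + 24)/6 = 54/6 = 9
te_Task 6 = (6 + 4·11 + 16)/6 = 66/6 = 11
te_Task 7 = (2 + 4·4 + 12)/6 = 30/6 = 5
te_Task 8 = (6 + 4·9 + 24)/6 = 66/6 = 11

Forward pass:
ES_Task 1 = 0; EF_Task 1 = 12
ES_Task 2 = 0; EF_Task 2 = 4
ES_Task 3 = 0; EF_Task 3 = 3
ES_Task 4 = max(EF_Task 1=12, EF_Task 3=3) = 12; EF_Task 4 = 12+15 = 27
ES_Task 5 = max(EF_Task 2=4, EF_Task 4=27) = 27; EF_Task 5 = 27+9 = 36
ES_Task 6 = max(EF_Task 1=12, EF_Task 2=4) = 12; EF_Task 6 = 12+11 = 23
ES_Task 7 = 36; EF_Task 7 = 36+5 = 41
ES_Task 8 = max(EF_Task 3=3, EF_Task 6=23, EF_Task 7=41) = 41; EF_Task 8 = 41+11 = 52
Expected project duration μ = 52 days. Critical path: Task 1 → Task 4 → Task 5 → Task 7 → Task 8.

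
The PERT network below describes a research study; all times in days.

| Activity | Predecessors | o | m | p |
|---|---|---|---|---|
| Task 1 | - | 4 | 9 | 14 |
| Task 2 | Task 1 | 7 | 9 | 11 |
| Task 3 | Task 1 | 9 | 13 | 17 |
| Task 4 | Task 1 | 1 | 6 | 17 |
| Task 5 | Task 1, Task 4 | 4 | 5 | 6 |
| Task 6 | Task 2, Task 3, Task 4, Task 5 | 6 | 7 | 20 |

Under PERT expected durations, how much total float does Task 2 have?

te_Task 1 = (4 + 4·9 + 14)/6 = 54/6 = 9
te_Task 2 = (7 + 4·9 + 11)/6 = 54/6 = 9
te_Task 3 = (9 + 4·13 + 17)/6 = 78/6 = 13
te_Task 4 = (1 + 4·6 + 17)/6 = 42/6 = 7
te_Task 5 = (4 + 4·5 + 6)/6 = 30/6 = 5
te_Task 6 = (6 + 4·7 + 20)/6 = 54/6 = 9

Forward pass:
ES_Task 1 = 0; EF_Task 1 = 9
ES_Task 2 = 9; EF_Task 2 = 9+9 = 18
ES_Task 3 = 9; EF_Task 3 = 9+13 = 22
ES_Task 4 = 9; EF_Task 4 = 9+7 = 16
ES_Task 5 = max(EF_Task 1=9, EF_Task 4=16) = 16; EF_Task 5 = 16+5 = 21
ES_Task 6 = max(EF_Task 2=18, EF_Task 3=22, EF_Task 4=16, EF_Task 5=21) = 22; EF_Task 6 = 22+9 = 31
Expected project duration μ = 31 days. Critical path: Task 1 → Task 3 → Task 6.

Backward pass:
LF_Task 6 = 31; LS_Task 6 = 31−9 = 22
LF_Task 5 = LS_Task 6 = 22; LS_Task 5 = 22−5 = 17
LF_Task 4 = min(LS_Task 5=17, LS_Task 6=22) = 17; LS_Task 4 = 17−7 = 10
LF_Task 3 = LS_Task 6 = 22; LS_Task 3 = 22−13 = 9
LF_Task 2 = LS_Task 6 = 22; LS_Task 2 = 22−9 = 13
LF_Task 1 = min(LS_Task 2=13, LS_Task 3=9, LS_Task 4=10, LS_Task 5=17) = 9; LS_Task 1 = 9−9 = 0
Slack_Task 2 = LS_Task 2 − ES_Task 2 = 13 − 9 = 4

4 days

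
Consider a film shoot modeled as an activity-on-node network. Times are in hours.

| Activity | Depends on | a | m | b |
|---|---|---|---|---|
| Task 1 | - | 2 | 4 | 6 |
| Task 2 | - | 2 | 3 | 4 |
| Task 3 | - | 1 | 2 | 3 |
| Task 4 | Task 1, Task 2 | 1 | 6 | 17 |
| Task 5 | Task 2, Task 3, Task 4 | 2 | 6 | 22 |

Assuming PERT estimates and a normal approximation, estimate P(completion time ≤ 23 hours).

0.823

te_Task 1 = (2 + 4·4 + 6)/6 = 24/6 = 4; σ²_Task 1 = ((6−2)/6)² = 0.444
te_Task 2 = (2 + 4·3 + 4)/6 = 18/6 = 3; σ²_Task 2 = ((4−2)/6)² = 0.111
te_Task 3 = (1 + 4·2 + 3)/6 = 12/6 = 2; σ²_Task 3 = ((3−1)/6)² = 0.111
te_Task 4 = (1 + 4·6 + 17)/6 = 42/6 = 7; σ²_Task 4 = ((17−1)/6)² = 7.111
te_Task 5 = (2 + 4·6 + 22)/6 = 48/6 = 8; σ²_Task 5 = ((22−2)/6)² = 11.111

Forward pass:
ES_Task 1 = 0; EF_Task 1 = 4
ES_Task 2 = 0; EF_Task 2 = 3
ES_Task 3 = 0; EF_Task 3 = 2
ES_Task 4 = max(EF_Task 1=4, EF_Task 2=3) = 4; EF_Task 4 = 4+7 = 11
ES_Task 5 = max(EF_Task 2=3, EF_Task 3=2, EF_Task 4=11) = 11; EF_Task 5 = 11+8 = 19
Expected project duration μ = 19 hours. Critical path: Task 1 → Task 4 → Task 5.

Variance along critical path = 0.444 + 7.111 + 11.111 = 18.667; σ = √18.667 = 4.320 hours.
Z = (23 − 19) / 4.320 = 0.926
P(T ≤ 23) = Φ(0.926) ≈ 0.823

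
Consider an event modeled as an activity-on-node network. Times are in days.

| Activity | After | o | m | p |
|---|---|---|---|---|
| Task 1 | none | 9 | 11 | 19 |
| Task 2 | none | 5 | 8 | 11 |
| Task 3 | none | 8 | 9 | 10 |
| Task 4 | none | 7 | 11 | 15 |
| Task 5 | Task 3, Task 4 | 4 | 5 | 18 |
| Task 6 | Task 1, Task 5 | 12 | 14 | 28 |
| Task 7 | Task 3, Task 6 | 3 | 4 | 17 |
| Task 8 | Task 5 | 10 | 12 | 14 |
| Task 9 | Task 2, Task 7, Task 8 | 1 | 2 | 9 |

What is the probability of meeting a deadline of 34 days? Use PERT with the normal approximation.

te_Task 1 = (9 + 4·11 + 19)/6 = 72/6 = 12; σ²_Task 1 = ((19−9)/6)² = 2.778
te_Task 2 = (5 + 4·8 + 11)/6 = 48/6 = 8; σ²_Task 2 = ((11−5)/6)² = 1.000
te_Task 3 = (8 + 4·9 + 10)/6 = 54/6 = 9; σ²_Task 3 = ((10−8)/6)² = 0.111
te_Task 4 = (7 + 4·11 + 15)/6 = 66/6 = 11; σ²_Task 4 = ((15−7)/6)² = 1.778
te_Task 5 = (4 + 4·5 + 18)/6 = 42/6 = 7; σ²_Task 5 = ((18−4)/6)² = 5.444
te_Task 6 = (12 + 4·14 + 28)/6 = 96/6 = 16; σ²_Task 6 = ((28−12)/6)² = 7.111
te_Task 7 = (3 + 4·4 + 17)/6 = 36/6 = 6; σ²_Task 7 = ((17−3)/6)² = 5.444
te_Task 8 = (10 + 4·12 + 14)/6 = 72/6 = 12; σ²_Task 8 = ((14−10)/6)² = 0.444
te_Task 9 = (1 + 4·2 + 9)/6 = 18/6 = 3; σ²_Task 9 = ((9−1)/6)² = 1.778

Forward pass:
ES_Task 1 = 0; EF_Task 1 = 12
ES_Task 2 = 0; EF_Task 2 = 8
ES_Task 3 = 0; EF_Task 3 = 9
ES_Task 4 = 0; EF_Task 4 = 11
ES_Task 5 = max(EF_Task 3=9, EF_Task 4=11) = 11; EF_Task 5 = 11+7 = 18
ES_Task 6 = max(EF_Task 1=12, EF_Task 5=18) = 18; EF_Task 6 = 18+16 = 34
ES_Task 7 = max(EF_Task 3=9, EF_Task 6=34) = 34; EF_Task 7 = 34+6 = 40
ES_Task 8 = 18; EF_Task 8 = 18+12 = 30
ES_Task 9 = max(EF_Task 2=8, EF_Task 7=40, EF_Task 8=30) = 40; EF_Task 9 = 40+3 = 43
Expected project duration μ = 43 days. Critical path: Task 4 → Task 5 → Task 6 → Task 7 → Task 9.

Variance along critical path = 1.778 + 5.444 + 7.111 + 5.444 + 1.778 = 21.556; σ = √21.556 = 4.643 days.
Z = (34 − 43) / 4.643 = -1.938
P(T ≤ 34) = Φ(-1.938) ≈ 0.026

0.026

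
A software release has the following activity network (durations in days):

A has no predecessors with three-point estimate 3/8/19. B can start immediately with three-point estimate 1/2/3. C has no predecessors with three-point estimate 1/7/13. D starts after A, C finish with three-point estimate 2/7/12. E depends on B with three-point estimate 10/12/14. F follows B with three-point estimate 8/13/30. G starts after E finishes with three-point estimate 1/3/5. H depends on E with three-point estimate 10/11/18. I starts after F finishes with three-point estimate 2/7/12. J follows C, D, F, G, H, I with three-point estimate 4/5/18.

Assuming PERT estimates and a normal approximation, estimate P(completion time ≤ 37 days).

te_A = (3 + 4·8 + 19)/6 = 54/6 = 9; σ²_A = ((19−3)/6)² = 7.111
te_B = (1 + 4·2 + 3)/6 = 12/6 = 2; σ²_B = ((3−1)/6)² = 0.111
te_C = (1 + 4·7 + 13)/6 = 42/6 = 7; σ²_C = ((13−1)/6)² = 4.000
te_D = (2 + 4·7 + 12)/6 = 42/6 = 7; σ²_D = ((12−2)/6)² = 2.778
te_E = (10 + 4·12 + 14)/6 = 72/6 = 12; σ²_E = ((14−10)/6)² = 0.444
te_F = (8 + 4·13 + 30)/6 = 90/6 = 15; σ²_F = ((30−8)/6)² = 13.444
te_G = (1 + 4·3 + 5)/6 = 18/6 = 3; σ²_G = ((5−1)/6)² = 0.444
te_H = (10 + 4·11 + 18)/6 = 72/6 = 12; σ²_H = ((18−10)/6)² = 1.778
te_I = (2 + 4·7 + 12)/6 = 42/6 = 7; σ²_I = ((12−2)/6)² = 2.778
te_J = (4 + 4·5 + 18)/6 = 42/6 = 7; σ²_J = ((18−4)/6)² = 5.444

Forward pass:
ES_A = 0; EF_A = 9
ES_B = 0; EF_B = 2
ES_C = 0; EF_C = 7
ES_D = max(EF_A=9, EF_C=7) = 9; EF_D = 9+7 = 16
ES_E = 2; EF_E = 2+12 = 14
ES_F = 2; EF_F = 2+15 = 17
ES_G = 14; EF_G = 14+3 = 17
ES_H = 14; EF_H = 14+12 = 26
ES_I = 17; EF_I = 17+7 = 24
ES_J = max(EF_C=7, EF_D=16, EF_F=17, EF_G=17, EF_H=26, EF_I=24) = 26; EF_J = 26+7 = 33
Expected project duration μ = 33 days. Critical path: B → E → H → J.

Variance along critical path = 0.111 + 0.444 + 1.778 + 5.444 = 7.778; σ = √7.778 = 2.789 days.
Z = (37 − 33) / 2.789 = 1.434
P(T ≤ 37) = Φ(1.434) ≈ 0.924

0.924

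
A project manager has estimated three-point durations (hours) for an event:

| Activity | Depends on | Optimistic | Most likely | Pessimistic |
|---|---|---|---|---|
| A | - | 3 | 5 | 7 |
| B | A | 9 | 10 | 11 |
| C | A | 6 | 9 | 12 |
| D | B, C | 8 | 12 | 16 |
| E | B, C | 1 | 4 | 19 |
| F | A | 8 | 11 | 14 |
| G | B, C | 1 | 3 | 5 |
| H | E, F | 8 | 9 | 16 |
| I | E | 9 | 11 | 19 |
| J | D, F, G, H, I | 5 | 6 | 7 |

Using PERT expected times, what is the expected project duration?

te_A = (3 + 4·5 + 7)/6 = 30/6 = 5
te_B = (9 + 4·10 + 11)/6 = 60/6 = 10
te_C = (6 + 4·9 + 12)/6 = 54/6 = 9
te_D = (8 + 4·12 + 16)/6 = 72/6 = 12
te_E = (1 + 4·4 + 19)/6 = 36/6 = 6
te_F = (8 + 4·11 + 14)/6 = 66/6 = 11
te_G = (1 + 4·3 + 5)/6 = 18/6 = 3
te_H = (8 + 4·9 + 16)/6 = 60/6 = 10
te_I = (9 + 4·11 + 19)/6 = 72/6 = 12
te_J = (5 + 4·6 + 7)/6 = 36/6 = 6

Forward pass:
ES_A = 0; EF_A = 5
ES_B = 5; EF_B = 5+10 = 15
ES_C = 5; EF_C = 5+9 = 14
ES_D = max(EF_B=15, EF_C=14) = 15; EF_D = 15+12 = 27
ES_E = max(EF_B=15, EF_C=14) = 15; EF_E = 15+6 = 21
ES_F = 5; EF_F = 5+11 = 16
ES_G = max(EF_B=15, EF_C=14) = 15; EF_G = 15+3 = 18
ES_H = max(EF_E=21, EF_F=16) = 21; EF_H = 21+10 = 31
ES_I = 21; EF_I = 21+12 = 33
ES_J = max(EF_D=27, EF_F=16, EF_G=18, EF_H=31, EF_I=33) = 33; EF_J = 33+6 = 39
Expected project duration μ = 39 hours. Critical path: A → B → E → I → J.

39 hours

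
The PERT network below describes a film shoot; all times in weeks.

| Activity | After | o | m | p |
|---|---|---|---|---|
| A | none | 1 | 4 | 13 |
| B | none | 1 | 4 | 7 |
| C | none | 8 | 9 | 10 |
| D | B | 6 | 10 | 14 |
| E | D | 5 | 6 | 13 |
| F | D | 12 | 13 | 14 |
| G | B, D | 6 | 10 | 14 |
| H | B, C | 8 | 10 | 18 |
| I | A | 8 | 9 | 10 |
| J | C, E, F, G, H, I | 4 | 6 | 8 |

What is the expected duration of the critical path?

te_A = (1 + 4·4 + 13)/6 = 30/6 = 5
te_B = (1 + 4·4 + 7)/6 = 24/6 = 4
te_C = (8 + 4·9 + 10)/6 = 54/6 = 9
te_D = (6 + 4·10 + 14)/6 = 60/6 = 10
te_E = (5 + 4·6 + 13)/6 = 42/6 = 7
te_F = (12 + 4·13 + 14)/6 = 78/6 = 13
te_G = (6 + 4·10 + 14)/6 = 60/6 = 10
te_H = (8 + 4·10 + 18)/6 = 66/6 = 11
te_I = (8 + 4·9 + 10)/6 = 54/6 = 9
te_J = (4 + 4·6 + 8)/6 = 36/6 = 6

Forward pass:
ES_A = 0; EF_A = 5
ES_B = 0; EF_B = 4
ES_C = 0; EF_C = 9
ES_D = 4; EF_D = 4+10 = 14
ES_E = 14; EF_E = 14+7 = 21
ES_F = 14; EF_F = 14+13 = 27
ES_G = max(EF_B=4, EF_D=14) = 14; EF_G = 14+10 = 24
ES_H = max(EF_B=4, EF_C=9) = 9; EF_H = 9+11 = 20
ES_I = 5; EF_I = 5+9 = 14
ES_J = max(EF_C=9, EF_E=21, EF_F=27, EF_G=24, EF_H=20, EF_I=14) = 27; EF_J = 27+6 = 33
Expected project duration μ = 33 weeks. Critical path: B → D → F → J.

33 weeks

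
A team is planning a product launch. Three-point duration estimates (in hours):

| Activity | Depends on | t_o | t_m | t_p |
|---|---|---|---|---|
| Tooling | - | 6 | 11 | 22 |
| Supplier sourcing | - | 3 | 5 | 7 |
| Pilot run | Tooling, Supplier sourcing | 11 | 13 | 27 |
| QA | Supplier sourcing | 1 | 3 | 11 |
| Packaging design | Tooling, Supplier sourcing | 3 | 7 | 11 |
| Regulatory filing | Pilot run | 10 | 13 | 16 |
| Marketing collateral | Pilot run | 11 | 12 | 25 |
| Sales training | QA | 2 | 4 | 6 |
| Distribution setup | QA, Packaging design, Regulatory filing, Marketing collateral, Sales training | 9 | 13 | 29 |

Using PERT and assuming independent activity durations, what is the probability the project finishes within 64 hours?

te_Tooling = (6 + 4·11 + 22)/6 = 72/6 = 12; σ²_Tooling = ((22−6)/6)² = 7.111
te_Supplier sourcing = (3 + 4·5 + 7)/6 = 30/6 = 5; σ²_Supplier sourcing = ((7−3)/6)² = 0.444
te_Pilot run = (11 + 4·13 + 27)/6 = 90/6 = 15; σ²_Pilot run = ((27−11)/6)² = 7.111
te_QA = (1 + 4·3 + 11)/6 = 24/6 = 4; σ²_QA = ((11−1)/6)² = 2.778
te_Packaging design = (3 + 4·7 + 11)/6 = 42/6 = 7; σ²_Packaging design = ((11−3)/6)² = 1.778
te_Regulatory filing = (10 + 4·13 + 16)/6 = 78/6 = 13; σ²_Regulatory filing = ((16−10)/6)² = 1.000
te_Marketing collateral = (11 + 4·12 + 25)/6 = 84/6 = 14; σ²_Marketing collateral = ((25−11)/6)² = 5.444
te_Sales training = (2 + 4·4 + 6)/6 = 24/6 = 4; σ²_Sales training = ((6−2)/6)² = 0.444
te_Distribution setup = (9 + 4·13 + 29)/6 = 90/6 = 15; σ²_Distribution setup = ((29−9)/6)² = 11.111

Forward pass:
ES_Tooling = 0; EF_Tooling = 12
ES_Supplier sourcing = 0; EF_Supplier sourcing = 5
ES_Pilot run = max(EF_Tooling=12, EF_Supplier sourcing=5) = 12; EF_Pilot run = 12+15 = 27
ES_QA = 5; EF_QA = 5+4 = 9
ES_Packaging design = max(EF_Tooling=12, EF_Supplier sourcing=5) = 12; EF_Packaging design = 12+7 = 19
ES_Regulatory filing = 27; EF_Regulatory filing = 27+13 = 40
ES_Marketing collateral = 27; EF_Marketing collateral = 27+14 = 41
ES_Sales training = 9; EF_Sales training = 9+4 = 13
ES_Distribution setup = max(EF_QA=9, EF_Packaging design=19, EF_Regulatory filing=40, EF_Marketing collateral=41, EF_Sales training=13) = 41; EF_Distribution setup = 41+15 = 56
Expected project duration μ = 56 hours. Critical path: Tooling → Pilot run → Marketing collateral → Distribution setup.

Variance along critical path = 7.111 + 7.111 + 5.444 + 11.111 = 30.778; σ = √30.778 = 5.548 hours.
Z = (64 − 56) / 5.548 = 1.442
P(T ≤ 64) = Φ(1.442) ≈ 0.925

0.925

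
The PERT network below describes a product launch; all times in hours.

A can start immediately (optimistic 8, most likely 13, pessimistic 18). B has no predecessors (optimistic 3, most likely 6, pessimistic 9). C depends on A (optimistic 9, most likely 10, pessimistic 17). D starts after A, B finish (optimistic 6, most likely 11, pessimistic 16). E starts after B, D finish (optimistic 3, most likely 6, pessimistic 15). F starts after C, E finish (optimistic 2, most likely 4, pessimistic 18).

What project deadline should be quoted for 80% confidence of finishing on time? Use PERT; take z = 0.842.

40.4 hours

te_A = (8 + 4·13 + 18)/6 = 78/6 = 13; σ²_A = ((18−8)/6)² = 2.778
te_B = (3 + 4·6 + 9)/6 = 36/6 = 6; σ²_B = ((9−3)/6)² = 1.000
te_C = (9 + 4·10 + 17)/6 = 66/6 = 11; σ²_C = ((17−9)/6)² = 1.778
te_D = (6 + 4·11 + 16)/6 = 66/6 = 11; σ²_D = ((16−6)/6)² = 2.778
te_E = (3 + 4·6 + 15)/6 = 42/6 = 7; σ²_E = ((15−3)/6)² = 4.000
te_F = (2 + 4·4 + 18)/6 = 36/6 = 6; σ²_F = ((18−2)/6)² = 7.111

Forward pass:
ES_A = 0; EF_A = 13
ES_B = 0; EF_B = 6
ES_C = 13; EF_C = 13+11 = 24
ES_D = max(EF_A=13, EF_B=6) = 13; EF_D = 13+11 = 24
ES_E = max(EF_B=6, EF_D=24) = 24; EF_E = 24+7 = 31
ES_F = max(EF_C=24, EF_E=31) = 31; EF_F = 31+6 = 37
Expected project duration μ = 37 hours. Critical path: A → D → E → F.

Variance along critical path = 2.778 + 2.778 + 4.000 + 7.111 = 16.667; σ = 4.082 hours.
D = μ + z·σ = 37 + 0.842·4.082 = 40.4 hours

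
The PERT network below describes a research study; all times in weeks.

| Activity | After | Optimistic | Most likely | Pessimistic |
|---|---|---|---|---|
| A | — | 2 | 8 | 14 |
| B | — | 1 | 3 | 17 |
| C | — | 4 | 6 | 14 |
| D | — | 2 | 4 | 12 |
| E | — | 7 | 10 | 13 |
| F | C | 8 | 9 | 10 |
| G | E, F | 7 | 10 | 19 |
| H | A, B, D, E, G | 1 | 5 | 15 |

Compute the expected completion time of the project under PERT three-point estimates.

33 weeks

te_A = (2 + 4·8 + 14)/6 = 48/6 = 8
te_B = (1 + 4·3 + 17)/6 = 30/6 = 5
te_C = (4 + 4·6 + 14)/6 = 42/6 = 7
te_D = (2 + 4·4 + 12)/6 = 30/6 = 5
te_E = (7 + 4·10 + 13)/6 = 60/6 = 10
te_F = (8 + 4·9 + 10)/6 = 54/6 = 9
te_G = (7 + 4·10 + 19)/6 = 66/6 = 11
te_H = (1 + 4·5 + 15)/6 = 36/6 = 6

Forward pass:
ES_A = 0; EF_A = 8
ES_B = 0; EF_B = 5
ES_C = 0; EF_C = 7
ES_D = 0; EF_D = 5
ES_E = 0; EF_E = 10
ES_F = 7; EF_F = 7+9 = 16
ES_G = max(EF_E=10, EF_F=16) = 16; EF_G = 16+11 = 27
ES_H = max(EF_A=8, EF_B=5, EF_D=5, EF_E=10, EF_G=27) = 27; EF_H = 27+6 = 33
Expected project duration μ = 33 weeks. Critical path: C → F → G → H.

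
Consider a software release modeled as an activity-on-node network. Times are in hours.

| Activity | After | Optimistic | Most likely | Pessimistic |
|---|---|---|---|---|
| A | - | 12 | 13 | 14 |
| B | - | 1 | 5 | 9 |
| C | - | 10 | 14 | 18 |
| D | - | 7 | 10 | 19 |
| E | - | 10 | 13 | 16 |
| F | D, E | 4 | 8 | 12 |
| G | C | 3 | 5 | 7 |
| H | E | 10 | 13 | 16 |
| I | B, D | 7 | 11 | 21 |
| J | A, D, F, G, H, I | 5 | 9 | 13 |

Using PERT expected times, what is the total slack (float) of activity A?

13 hours

te_A = (12 + 4·13 + 14)/6 = 78/6 = 13
te_B = (1 + 4·5 + 9)/6 = 30/6 = 5
te_C = (10 + 4·14 + 18)/6 = 84/6 = 14
te_D = (7 + 4·10 + 19)/6 = 66/6 = 11
te_E = (10 + 4·13 + 16)/6 = 78/6 = 13
te_F = (4 + 4·8 + 12)/6 = 48/6 = 8
te_G = (3 + 4·5 + 7)/6 = 30/6 = 5
te_H = (10 + 4·13 + 16)/6 = 78/6 = 13
te_I = (7 + 4·11 + 21)/6 = 72/6 = 12
te_J = (5 + 4·9 + 13)/6 = 54/6 = 9

Forward pass:
ES_A = 0; EF_A = 13
ES_B = 0; EF_B = 5
ES_C = 0; EF_C = 14
ES_D = 0; EF_D = 11
ES_E = 0; EF_E = 13
ES_F = max(EF_D=11, EF_E=13) = 13; EF_F = 13+8 = 21
ES_G = 14; EF_G = 14+5 = 19
ES_H = 13; EF_H = 13+13 = 26
ES_I = max(EF_B=5, EF_D=11) = 11; EF_I = 11+12 = 23
ES_J = max(EF_A=13, EF_D=11, EF_F=21, EF_G=19, EF_H=26, EF_I=23) = 26; EF_J = 26+9 = 35
Expected project duration μ = 35 hours. Critical path: E → H → J.

Backward pass:
LF_J = 35; LS_J = 35−9 = 26
LF_I = LS_J = 26; LS_I = 26−12 = 14
LF_H = LS_J = 26; LS_H = 26−13 = 13
LF_G = LS_J = 26; LS_G = 26−5 = 21
LF_F = LS_J = 26; LS_F = 26−8 = 18
LF_E = min(LS_F=18, LS_H=13) = 13; LS_E = 13−13 = 0
LF_D = min(LS_F=18, LS_I=14, LS_J=26) = 14; LS_D = 14−11 = 3
LF_C = LS_G = 21; LS_C = 21−14 = 7
LF_B = LS_I = 14; LS_B = 14−5 = 9
LF_A = LS_J = 26; LS_A = 26−13 = 13
Slack_A = LS_A − ES_A = 13 − 0 = 13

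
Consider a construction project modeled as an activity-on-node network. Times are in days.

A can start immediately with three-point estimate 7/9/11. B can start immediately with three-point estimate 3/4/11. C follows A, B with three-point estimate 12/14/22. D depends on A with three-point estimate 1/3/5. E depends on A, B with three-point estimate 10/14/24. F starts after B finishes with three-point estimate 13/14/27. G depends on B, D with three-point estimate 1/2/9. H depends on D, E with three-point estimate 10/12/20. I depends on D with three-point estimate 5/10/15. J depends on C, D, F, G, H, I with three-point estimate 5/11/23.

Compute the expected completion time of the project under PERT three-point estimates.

49 days

te_A = (7 + 4·9 + 11)/6 = 54/6 = 9
te_B = (3 + 4·4 + 11)/6 = 30/6 = 5
te_C = (12 + 4·14 + 22)/6 = 90/6 = 15
te_D = (1 + 4·3 + 5)/6 = 18/6 = 3
te_E = (10 + 4·14 + 24)/6 = 90/6 = 15
te_F = (13 + 4·14 + 27)/6 = 96/6 = 16
te_G = (1 + 4·2 + 9)/6 = 18/6 = 3
te_H = (10 + 4·12 + 20)/6 = 78/6 = 13
te_I = (5 + 4·10 + 15)/6 = 60/6 = 10
te_J = (5 + 4·11 + 23)/6 = 72/6 = 12

Forward pass:
ES_A = 0; EF_A = 9
ES_B = 0; EF_B = 5
ES_C = max(EF_A=9, EF_B=5) = 9; EF_C = 9+15 = 24
ES_D = 9; EF_D = 9+3 = 12
ES_E = max(EF_A=9, EF_B=5) = 9; EF_E = 9+15 = 24
ES_F = 5; EF_F = 5+16 = 21
ES_G = max(EF_B=5, EF_D=12) = 12; EF_G = 12+3 = 15
ES_H = max(EF_D=12, EF_E=24) = 24; EF_H = 24+13 = 37
ES_I = 12; EF_I = 12+10 = 22
ES_J = max(EF_C=24, EF_D=12, EF_F=21, EF_G=15, EF_H=37, EF_I=22) = 37; EF_J = 37+12 = 49
Expected project duration μ = 49 days. Critical path: A → E → H → J.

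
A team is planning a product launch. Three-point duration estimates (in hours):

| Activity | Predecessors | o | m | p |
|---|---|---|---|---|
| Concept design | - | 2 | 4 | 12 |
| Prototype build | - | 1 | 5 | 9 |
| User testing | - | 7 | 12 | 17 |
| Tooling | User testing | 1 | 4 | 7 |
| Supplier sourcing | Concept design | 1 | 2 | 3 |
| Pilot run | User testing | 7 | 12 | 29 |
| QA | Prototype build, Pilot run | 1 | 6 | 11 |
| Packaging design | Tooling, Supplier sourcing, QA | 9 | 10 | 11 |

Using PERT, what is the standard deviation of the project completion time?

4.37 hours

te_Concept design = (2 + 4·4 + 12)/6 = 30/6 = 5; σ²_Concept design = ((12−2)/6)² = 2.778
te_Prototype build = (1 + 4·5 + 9)/6 = 30/6 = 5; σ²_Prototype build = ((9−1)/6)² = 1.778
te_User testing = (7 + 4·12 + 17)/6 = 72/6 = 12; σ²_User testing = ((17−7)/6)² = 2.778
te_Tooling = (1 + 4·4 + 7)/6 = 24/6 = 4; σ²_Tooling = ((7−1)/6)² = 1.000
te_Supplier sourcing = (1 + 4·2 + 3)/6 = 12/6 = 2; σ²_Supplier sourcing = ((3−1)/6)² = 0.111
te_Pilot run = (7 + 4·12 + 29)/6 = 84/6 = 14; σ²_Pilot run = ((29−7)/6)² = 13.444
te_QA = (1 + 4·6 + 11)/6 = 36/6 = 6; σ²_QA = ((11−1)/6)² = 2.778
te_Packaging design = (9 + 4·10 + 11)/6 = 60/6 = 10; σ²_Packaging design = ((11−9)/6)² = 0.111

Forward pass:
ES_Concept design = 0; EF_Concept design = 5
ES_Prototype build = 0; EF_Prototype build = 5
ES_User testing = 0; EF_User testing = 12
ES_Tooling = 12; EF_Tooling = 12+4 = 16
ES_Supplier sourcing = 5; EF_Supplier sourcing = 5+2 = 7
ES_Pilot run = 12; EF_Pilot run = 12+14 = 26
ES_QA = max(EF_Prototype build=5, EF_Pilot run=26) = 26; EF_QA = 26+6 = 32
ES_Packaging design = max(EF_Tooling=16, EF_Supplier sourcing=7, EF_QA=32) = 32; EF_Packaging design = 32+10 = 42
Expected project duration μ = 42 hours. Critical path: User testing → Pilot run → QA → Packaging design.

Variance along critical path = 2.778 + 13.444 + 2.778 + 0.111 = 19.111
σ = √19.111 = 4.372 hours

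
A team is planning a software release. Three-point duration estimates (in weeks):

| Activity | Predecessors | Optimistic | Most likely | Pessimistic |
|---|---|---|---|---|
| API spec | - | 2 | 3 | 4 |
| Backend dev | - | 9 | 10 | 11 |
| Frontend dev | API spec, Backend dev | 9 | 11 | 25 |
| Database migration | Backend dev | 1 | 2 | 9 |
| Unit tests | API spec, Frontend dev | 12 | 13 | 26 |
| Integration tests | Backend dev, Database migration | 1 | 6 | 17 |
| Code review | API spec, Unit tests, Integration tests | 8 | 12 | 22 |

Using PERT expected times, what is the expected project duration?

te_API spec = (2 + 4·3 + 4)/6 = 18/6 = 3
te_Backend dev = (9 + 4·10 + 11)/6 = 60/6 = 10
te_Frontend dev = (9 + 4·11 + 25)/6 = 78/6 = 13
te_Database migration = (1 + 4·2 + 9)/6 = 18/6 = 3
te_Unit tests = (12 + 4·13 + 26)/6 = 90/6 = 15
te_Integration tests = (1 + 4·6 + 17)/6 = 42/6 = 7
te_Code review = (8 + 4·12 + 22)/6 = 78/6 = 13

Forward pass:
ES_API spec = 0; EF_API spec = 3
ES_Backend dev = 0; EF_Backend dev = 10
ES_Frontend dev = max(EF_API spec=3, EF_Backend dev=10) = 10; EF_Frontend dev = 10+13 = 23
ES_Database migration = 10; EF_Database migration = 10+3 = 13
ES_Unit tests = max(EF_API spec=3, EF_Frontend dev=23) = 23; EF_Unit tests = 23+15 = 38
ES_Integration tests = max(EF_Backend dev=10, EF_Database migration=13) = 13; EF_Integration tests = 13+7 = 20
ES_Code review = max(EF_API spec=3, EF_Unit tests=38, EF_Integration tests=20) = 38; EF_Code review = 38+13 = 51
Expected project duration μ = 51 weeks. Critical path: Backend dev → Frontend dev → Unit tests → Code review.

51 weeks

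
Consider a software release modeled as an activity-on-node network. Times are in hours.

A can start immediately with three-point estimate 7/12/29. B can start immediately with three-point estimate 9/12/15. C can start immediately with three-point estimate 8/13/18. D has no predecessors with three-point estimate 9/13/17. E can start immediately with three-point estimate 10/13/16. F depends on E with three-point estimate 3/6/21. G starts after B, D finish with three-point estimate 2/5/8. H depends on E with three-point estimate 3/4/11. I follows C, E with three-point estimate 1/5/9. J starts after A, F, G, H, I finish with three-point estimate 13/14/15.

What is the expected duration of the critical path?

te_A = (7 + 4·12 + 29)/6 = 84/6 = 14
te_B = (9 + 4·12 + 15)/6 = 72/6 = 12
te_C = (8 + 4·13 + 18)/6 = 78/6 = 13
te_D = (9 + 4·13 + 17)/6 = 78/6 = 13
te_E = (10 + 4·13 + 16)/6 = 78/6 = 13
te_F = (3 + 4·6 + 21)/6 = 48/6 = 8
te_G = (2 + 4·5 + 8)/6 = 30/6 = 5
te_H = (3 + 4·4 + 11)/6 = 30/6 = 5
te_I = (1 + 4·5 + 9)/6 = 30/6 = 5
te_J = (13 + 4·14 + 15)/6 = 84/6 = 14

Forward pass:
ES_A = 0; EF_A = 14
ES_B = 0; EF_B = 12
ES_C = 0; EF_C = 13
ES_D = 0; EF_D = 13
ES_E = 0; EF_E = 13
ES_F = 13; EF_F = 13+8 = 21
ES_G = max(EF_B=12, EF_D=13) = 13; EF_G = 13+5 = 18
ES_H = 13; EF_H = 13+5 = 18
ES_I = max(EF_C=13, EF_E=13) = 13; EF_I = 13+5 = 18
ES_J = max(EF_A=14, EF_F=21, EF_G=18, EF_H=18, EF_I=18) = 21; EF_J = 21+14 = 35
Expected project duration μ = 35 hours. Critical path: E → F → J.

35 hours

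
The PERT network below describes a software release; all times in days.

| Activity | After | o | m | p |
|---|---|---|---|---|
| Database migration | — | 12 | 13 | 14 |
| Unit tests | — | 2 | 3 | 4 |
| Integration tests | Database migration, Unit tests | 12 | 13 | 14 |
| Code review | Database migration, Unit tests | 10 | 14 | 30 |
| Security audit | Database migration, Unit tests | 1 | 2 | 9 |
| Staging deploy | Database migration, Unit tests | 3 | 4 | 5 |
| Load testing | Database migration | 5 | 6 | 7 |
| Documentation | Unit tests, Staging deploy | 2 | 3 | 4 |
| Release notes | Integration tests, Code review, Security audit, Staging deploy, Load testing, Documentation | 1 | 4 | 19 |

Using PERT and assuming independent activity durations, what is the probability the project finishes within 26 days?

te_Database migration = (12 + 4·13 + 14)/6 = 78/6 = 13; σ²_Database migration = ((14−12)/6)² = 0.111
te_Unit tests = (2 + 4·3 + 4)/6 = 18/6 = 3; σ²_Unit tests = ((4−2)/6)² = 0.111
te_Integration tests = (12 + 4·13 + 14)/6 = 78/6 = 13; σ²_Integration tests = ((14−12)/6)² = 0.111
te_Code review = (10 + 4·14 + 30)/6 = 96/6 = 16; σ²_Code review = ((30−10)/6)² = 11.111
te_Security audit = (1 + 4·2 + 9)/6 = 18/6 = 3; σ²_Security audit = ((9−1)/6)² = 1.778
te_Staging deploy = (3 + 4·4 + 5)/6 = 24/6 = 4; σ²_Staging deploy = ((5−3)/6)² = 0.111
te_Load testing = (5 + 4·6 + 7)/6 = 36/6 = 6; σ²_Load testing = ((7−5)/6)² = 0.111
te_Documentation = (2 + 4·3 + 4)/6 = 18/6 = 3; σ²_Documentation = ((4−2)/6)² = 0.111
te_Release notes = (1 + 4·4 + 19)/6 = 36/6 = 6; σ²_Release notes = ((19−1)/6)² = 9.000

Forward pass:
ES_Database migration = 0; EF_Database migration = 13
ES_Unit tests = 0; EF_Unit tests = 3
ES_Integration tests = max(EF_Database migration=13, EF_Unit tests=3) = 13; EF_Integration tests = 13+13 = 26
ES_Code review = max(EF_Database migration=13, EF_Unit tests=3) = 13; EF_Code review = 13+16 = 29
ES_Security audit = max(EF_Database migration=13, EF_Unit tests=3) = 13; EF_Security audit = 13+3 = 16
ES_Staging deploy = max(EF_Database migration=13, EF_Unit tests=3) = 13; EF_Staging deploy = 13+4 = 17
ES_Load testing = 13; EF_Load testing = 13+6 = 19
ES_Documentation = max(EF_Unit tests=3, EF_Staging deploy=17) = 17; EF_Documentation = 17+3 = 20
ES_Release notes = max(EF_Integration tests=26, EF_Code review=29, EF_Security audit=16, EF_Staging deploy=17, EF_Load testing=19, EF_Documentation=20) = 29; EF_Release notes = 29+6 = 35
Expected project duration μ = 35 days. Critical path: Database migration → Code review → Release notes.

Variance along critical path = 0.111 + 11.111 + 9.000 = 20.222; σ = √20.222 = 4.497 days.
Z = (26 − 35) / 4.497 = -2.001
P(T ≤ 26) = Φ(-2.001) ≈ 0.023

0.023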